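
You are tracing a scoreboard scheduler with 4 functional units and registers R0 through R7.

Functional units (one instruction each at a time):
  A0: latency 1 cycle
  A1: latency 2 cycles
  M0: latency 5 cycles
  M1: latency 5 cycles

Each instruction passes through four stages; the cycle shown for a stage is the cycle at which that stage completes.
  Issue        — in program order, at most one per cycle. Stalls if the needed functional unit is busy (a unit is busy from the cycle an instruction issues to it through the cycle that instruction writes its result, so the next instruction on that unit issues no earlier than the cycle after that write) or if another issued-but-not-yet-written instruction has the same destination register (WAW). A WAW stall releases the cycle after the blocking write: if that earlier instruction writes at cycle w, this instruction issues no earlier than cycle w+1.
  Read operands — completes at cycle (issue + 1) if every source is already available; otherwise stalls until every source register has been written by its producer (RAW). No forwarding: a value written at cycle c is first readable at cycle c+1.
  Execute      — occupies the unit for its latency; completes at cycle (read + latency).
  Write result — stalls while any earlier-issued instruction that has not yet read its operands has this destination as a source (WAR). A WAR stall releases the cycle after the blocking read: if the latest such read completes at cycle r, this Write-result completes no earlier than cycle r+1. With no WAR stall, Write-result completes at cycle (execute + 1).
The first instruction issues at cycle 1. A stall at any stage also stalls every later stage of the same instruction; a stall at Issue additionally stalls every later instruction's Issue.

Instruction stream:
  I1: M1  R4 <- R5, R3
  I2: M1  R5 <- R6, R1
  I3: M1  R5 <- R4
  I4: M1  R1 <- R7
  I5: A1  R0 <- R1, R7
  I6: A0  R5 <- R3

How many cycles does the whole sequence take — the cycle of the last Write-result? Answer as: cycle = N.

  I1 | 1 | 2 | 7 | 8
  I2 | 9 | 10 | 15 | 16   struct: M1 busy until I1 writes@8
  I3 | 17 | 18 | 23 | 24   struct: M1 busy until I2 writes@16
  I4 | 25 | 26 | 31 | 32   struct: M1 busy until I3 writes@24
  I5 | 26 | 33 | 35 | 36   RAW R1: wait I4 write@32
  I6 | 27 | 28 | 29 | 30

cycle = 36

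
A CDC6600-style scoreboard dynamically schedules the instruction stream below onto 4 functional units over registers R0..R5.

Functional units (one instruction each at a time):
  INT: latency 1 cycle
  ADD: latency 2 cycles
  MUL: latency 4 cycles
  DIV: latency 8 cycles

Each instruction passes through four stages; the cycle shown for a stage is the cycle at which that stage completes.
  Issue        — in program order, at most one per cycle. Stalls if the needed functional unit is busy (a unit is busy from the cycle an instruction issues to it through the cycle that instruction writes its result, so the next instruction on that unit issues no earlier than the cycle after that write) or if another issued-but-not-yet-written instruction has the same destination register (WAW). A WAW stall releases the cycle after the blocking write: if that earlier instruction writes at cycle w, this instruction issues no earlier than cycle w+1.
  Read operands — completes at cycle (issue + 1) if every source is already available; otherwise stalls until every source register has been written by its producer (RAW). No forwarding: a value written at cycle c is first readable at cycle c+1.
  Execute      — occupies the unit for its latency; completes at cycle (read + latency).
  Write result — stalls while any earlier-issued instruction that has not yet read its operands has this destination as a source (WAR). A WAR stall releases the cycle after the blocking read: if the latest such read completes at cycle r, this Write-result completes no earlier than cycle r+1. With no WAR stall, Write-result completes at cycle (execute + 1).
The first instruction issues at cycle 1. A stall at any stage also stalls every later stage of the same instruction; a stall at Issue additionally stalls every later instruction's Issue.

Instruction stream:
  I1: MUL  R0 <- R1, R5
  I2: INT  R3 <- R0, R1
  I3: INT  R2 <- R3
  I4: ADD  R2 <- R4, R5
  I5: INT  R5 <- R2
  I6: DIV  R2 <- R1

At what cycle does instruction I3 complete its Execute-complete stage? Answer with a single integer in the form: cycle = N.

cycle 1: I1 dispatched to MUL
cycle 2: I1 operands ready; I2 dispatched to INT
cycle 6: I1 complete
cycle 7: R0←I1
cycle 8: I2 operands ready
cycle 9: I2 complete
cycle 10: R3←I2
cycle 11: I3 dispatched to INT
cycle 12: I3 operands ready
cycle 13: I3 complete
cycle 14: R2←I3
cycle 15: I4 dispatched to ADD
cycle 16: I4 operands ready; I5 dispatched to INT
cycle 18: I4 complete
cycle 19: R2←I4
cycle 20: I5 operands ready; I6 dispatched to DIV
cycle 21: I5 complete; I6 operands ready
cycle 22: R5←I5
cycle 29: I6 complete
cycle 30: R2←I6

cycle = 13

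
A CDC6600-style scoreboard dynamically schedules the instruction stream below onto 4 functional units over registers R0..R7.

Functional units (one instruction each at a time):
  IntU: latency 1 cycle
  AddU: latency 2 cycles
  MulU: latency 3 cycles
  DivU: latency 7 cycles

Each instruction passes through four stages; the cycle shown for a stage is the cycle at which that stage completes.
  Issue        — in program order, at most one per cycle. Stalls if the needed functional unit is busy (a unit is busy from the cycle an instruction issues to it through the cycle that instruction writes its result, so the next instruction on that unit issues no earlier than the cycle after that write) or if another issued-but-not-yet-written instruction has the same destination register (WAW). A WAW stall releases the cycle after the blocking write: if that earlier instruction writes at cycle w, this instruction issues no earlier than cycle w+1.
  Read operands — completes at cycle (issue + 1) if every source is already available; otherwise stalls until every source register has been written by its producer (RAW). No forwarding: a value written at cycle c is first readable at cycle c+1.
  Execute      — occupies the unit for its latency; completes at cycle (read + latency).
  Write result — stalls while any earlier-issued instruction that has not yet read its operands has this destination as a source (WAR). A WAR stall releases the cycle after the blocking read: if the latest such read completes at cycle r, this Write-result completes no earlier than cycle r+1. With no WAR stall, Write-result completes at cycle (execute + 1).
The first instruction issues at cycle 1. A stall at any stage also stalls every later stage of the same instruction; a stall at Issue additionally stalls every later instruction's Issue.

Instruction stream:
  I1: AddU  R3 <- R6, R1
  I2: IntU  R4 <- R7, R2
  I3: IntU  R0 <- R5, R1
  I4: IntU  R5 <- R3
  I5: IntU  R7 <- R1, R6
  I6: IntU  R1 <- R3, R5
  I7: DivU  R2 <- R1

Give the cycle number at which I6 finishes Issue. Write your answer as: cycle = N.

t=1  issue I1 (AddU)
t=2  I1 read-ops | issue I2 (IntU)
t=3  I2 read-ops
t=4  I1 finished on AddU | I2 finished on IntU
t=5  I1→R3 | I2→R4
t=6  issue I3 (IntU)
t=7  I3 read-ops
t=8  I3 finished on IntU
t=9  I3→R0
t=10  issue I4 (IntU)
t=11  I4 read-ops
t=12  I4 finished on IntU
t=13  I4→R5
t=14  issue I5 (IntU)
t=15  I5 read-ops
t=16  I5 finished on IntU
t=17  I5→R7
t=18  issue I6 (IntU)
t=19  I6 read-ops | issue I7 (DivU)
t=20  I6 finished on IntU
t=21  I6→R1
t=22  I7 read-ops
t=29  I7 finished on DivU
t=30  I7→R2

cycle = 18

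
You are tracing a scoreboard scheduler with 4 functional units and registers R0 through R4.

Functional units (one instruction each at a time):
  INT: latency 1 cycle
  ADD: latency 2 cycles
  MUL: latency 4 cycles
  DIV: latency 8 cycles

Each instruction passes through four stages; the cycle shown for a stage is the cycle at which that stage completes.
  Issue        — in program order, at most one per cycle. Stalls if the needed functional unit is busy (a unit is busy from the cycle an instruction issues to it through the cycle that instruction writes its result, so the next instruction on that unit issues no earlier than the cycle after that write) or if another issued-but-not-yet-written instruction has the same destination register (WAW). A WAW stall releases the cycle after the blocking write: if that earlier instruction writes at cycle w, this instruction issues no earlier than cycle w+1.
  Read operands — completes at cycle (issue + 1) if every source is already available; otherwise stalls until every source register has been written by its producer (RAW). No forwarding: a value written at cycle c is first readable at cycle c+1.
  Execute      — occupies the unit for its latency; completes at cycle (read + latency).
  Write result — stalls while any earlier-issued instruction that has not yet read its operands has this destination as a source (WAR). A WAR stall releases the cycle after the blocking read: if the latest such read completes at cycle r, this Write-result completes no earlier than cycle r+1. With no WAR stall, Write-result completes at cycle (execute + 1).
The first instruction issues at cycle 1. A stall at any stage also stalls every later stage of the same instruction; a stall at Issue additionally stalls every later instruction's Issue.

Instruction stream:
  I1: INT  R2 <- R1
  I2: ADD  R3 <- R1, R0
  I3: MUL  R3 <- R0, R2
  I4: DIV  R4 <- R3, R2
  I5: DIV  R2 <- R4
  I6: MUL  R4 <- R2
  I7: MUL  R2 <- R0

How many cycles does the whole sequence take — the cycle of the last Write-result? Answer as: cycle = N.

cycle = 47

[I1] 1/2/3/4
[I2] 2/3/5/6
[I3] 7/8/12/13  (WAW R3: wait I2 write@6)
[I4] 8/14/22/23  (RAW R3: wait I3 write@13)
[I5] 24/25/33/34  (struct: DIV busy until I4 writes@23)
[I6] 25/35/39/40  (RAW R2: wait I5 write@34)
[I7] 41/42/46/47  (struct: MUL busy until I6 writes@40)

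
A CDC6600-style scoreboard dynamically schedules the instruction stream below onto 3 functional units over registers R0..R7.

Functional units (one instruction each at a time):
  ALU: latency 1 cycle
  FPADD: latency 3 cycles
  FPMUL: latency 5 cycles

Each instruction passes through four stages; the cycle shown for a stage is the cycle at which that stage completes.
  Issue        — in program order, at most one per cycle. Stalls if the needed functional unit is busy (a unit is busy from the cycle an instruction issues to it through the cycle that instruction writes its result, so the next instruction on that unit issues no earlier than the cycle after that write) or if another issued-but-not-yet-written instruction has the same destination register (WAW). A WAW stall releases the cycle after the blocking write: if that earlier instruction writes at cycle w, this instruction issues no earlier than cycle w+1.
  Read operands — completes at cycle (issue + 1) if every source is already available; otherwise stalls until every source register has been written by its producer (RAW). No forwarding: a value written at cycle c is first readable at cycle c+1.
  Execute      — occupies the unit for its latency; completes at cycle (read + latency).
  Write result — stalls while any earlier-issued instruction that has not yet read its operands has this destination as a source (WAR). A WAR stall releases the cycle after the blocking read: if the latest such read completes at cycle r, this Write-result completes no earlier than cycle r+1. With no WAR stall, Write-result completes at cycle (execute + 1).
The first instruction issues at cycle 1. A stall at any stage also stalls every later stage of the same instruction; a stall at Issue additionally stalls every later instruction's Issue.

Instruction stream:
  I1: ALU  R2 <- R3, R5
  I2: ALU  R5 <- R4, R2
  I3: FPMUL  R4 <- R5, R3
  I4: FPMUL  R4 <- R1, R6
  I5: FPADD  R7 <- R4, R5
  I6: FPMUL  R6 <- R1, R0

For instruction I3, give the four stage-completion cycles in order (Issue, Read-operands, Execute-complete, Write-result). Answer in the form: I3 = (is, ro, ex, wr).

cycle 1: issue I1 (ALU)
cycle 2: I1 read-ops
cycle 3: I1 finished on ALU
cycle 4: I1→R2
cycle 5: issue I2 (ALU)
cycle 6: I2 read-ops; issue I3 (FPMUL)
cycle 7: I2 finished on ALU
cycle 8: I2→R5
cycle 9: I3 read-ops
cycle 14: I3 finished on FPMUL
cycle 15: I3→R4
cycle 16: issue I4 (FPMUL)
cycle 17: I4 read-ops; issue I5 (FPADD)
cycle 22: I4 finished on FPMUL
cycle 23: I4→R4
cycle 24: I5 read-ops; issue I6 (FPMUL)
cycle 25: I6 read-ops
cycle 27: I5 finished on FPADD
cycle 28: I5→R7
cycle 30: I6 finished on FPMUL
cycle 31: I6→R6

I3 = (6, 9, 14, 15)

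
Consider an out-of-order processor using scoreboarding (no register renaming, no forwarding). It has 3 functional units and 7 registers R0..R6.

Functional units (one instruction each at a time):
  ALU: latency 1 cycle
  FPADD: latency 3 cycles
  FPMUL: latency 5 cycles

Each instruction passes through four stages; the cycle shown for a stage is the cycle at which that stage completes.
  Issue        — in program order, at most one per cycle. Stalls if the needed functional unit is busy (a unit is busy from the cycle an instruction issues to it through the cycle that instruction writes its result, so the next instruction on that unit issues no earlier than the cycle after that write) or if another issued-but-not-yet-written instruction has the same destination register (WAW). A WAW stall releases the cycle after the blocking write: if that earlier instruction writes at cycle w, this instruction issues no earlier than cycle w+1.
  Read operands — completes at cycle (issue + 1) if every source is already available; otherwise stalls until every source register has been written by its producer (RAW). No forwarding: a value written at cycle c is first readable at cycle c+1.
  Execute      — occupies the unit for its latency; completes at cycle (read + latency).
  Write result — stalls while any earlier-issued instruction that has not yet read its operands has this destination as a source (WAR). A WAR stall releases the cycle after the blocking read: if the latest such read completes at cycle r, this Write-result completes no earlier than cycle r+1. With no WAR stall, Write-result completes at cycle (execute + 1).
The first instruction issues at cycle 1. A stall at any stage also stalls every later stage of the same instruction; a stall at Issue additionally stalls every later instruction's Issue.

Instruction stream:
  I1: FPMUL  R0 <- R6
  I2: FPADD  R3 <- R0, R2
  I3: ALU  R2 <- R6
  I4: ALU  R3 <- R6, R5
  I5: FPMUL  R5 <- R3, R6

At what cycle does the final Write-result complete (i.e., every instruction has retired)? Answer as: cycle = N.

cycle = 24

I1 -> (1, 2, 7, 8)
I2 -> (2, 9, 12, 13)  // RAW R0: wait I1 write@8
I3 -> (3, 4, 5, 10)  // WAR R2: wait I2 read@9
I4 -> (14, 15, 16, 17)  // WAW R3: wait I2 write@13
I5 -> (15, 18, 23, 24)  // RAW R3: wait I4 write@17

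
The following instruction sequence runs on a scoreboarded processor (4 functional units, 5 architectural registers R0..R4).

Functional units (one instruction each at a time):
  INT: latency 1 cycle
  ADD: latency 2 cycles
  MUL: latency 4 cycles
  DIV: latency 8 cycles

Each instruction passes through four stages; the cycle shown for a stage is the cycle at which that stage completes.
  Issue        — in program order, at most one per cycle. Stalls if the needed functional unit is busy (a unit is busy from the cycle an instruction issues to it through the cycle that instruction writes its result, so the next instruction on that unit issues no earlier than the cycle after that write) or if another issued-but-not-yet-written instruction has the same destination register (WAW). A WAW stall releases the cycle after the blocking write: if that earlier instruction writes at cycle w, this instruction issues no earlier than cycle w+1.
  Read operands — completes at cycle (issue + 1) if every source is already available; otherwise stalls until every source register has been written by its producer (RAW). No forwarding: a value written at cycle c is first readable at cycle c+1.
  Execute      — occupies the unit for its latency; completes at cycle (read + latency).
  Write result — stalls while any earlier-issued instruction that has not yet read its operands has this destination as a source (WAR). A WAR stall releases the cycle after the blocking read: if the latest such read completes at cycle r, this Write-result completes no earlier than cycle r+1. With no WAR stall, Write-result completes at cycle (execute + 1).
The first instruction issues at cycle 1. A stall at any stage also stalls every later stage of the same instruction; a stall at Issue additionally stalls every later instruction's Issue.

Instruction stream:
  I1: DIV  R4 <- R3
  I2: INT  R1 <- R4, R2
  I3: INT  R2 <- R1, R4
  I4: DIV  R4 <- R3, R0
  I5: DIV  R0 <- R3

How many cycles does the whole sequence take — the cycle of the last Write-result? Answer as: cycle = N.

cycle = 37

[1] issue I1 (DIV)
[2] I1 read-ops | issue I2 (INT)
[10] I1 finished on DIV
[11] I1→R4
[12] I2 read-ops
[13] I2 finished on INT
[14] I2→R1
[15] issue I3 (INT)
[16] I3 read-ops | issue I4 (DIV)
[17] I3 finished on INT | I4 read-ops
[18] I3→R2
[25] I4 finished on DIV
[26] I4→R4
[27] issue I5 (DIV)
[28] I5 read-ops
[36] I5 finished on DIV
[37] I5→R0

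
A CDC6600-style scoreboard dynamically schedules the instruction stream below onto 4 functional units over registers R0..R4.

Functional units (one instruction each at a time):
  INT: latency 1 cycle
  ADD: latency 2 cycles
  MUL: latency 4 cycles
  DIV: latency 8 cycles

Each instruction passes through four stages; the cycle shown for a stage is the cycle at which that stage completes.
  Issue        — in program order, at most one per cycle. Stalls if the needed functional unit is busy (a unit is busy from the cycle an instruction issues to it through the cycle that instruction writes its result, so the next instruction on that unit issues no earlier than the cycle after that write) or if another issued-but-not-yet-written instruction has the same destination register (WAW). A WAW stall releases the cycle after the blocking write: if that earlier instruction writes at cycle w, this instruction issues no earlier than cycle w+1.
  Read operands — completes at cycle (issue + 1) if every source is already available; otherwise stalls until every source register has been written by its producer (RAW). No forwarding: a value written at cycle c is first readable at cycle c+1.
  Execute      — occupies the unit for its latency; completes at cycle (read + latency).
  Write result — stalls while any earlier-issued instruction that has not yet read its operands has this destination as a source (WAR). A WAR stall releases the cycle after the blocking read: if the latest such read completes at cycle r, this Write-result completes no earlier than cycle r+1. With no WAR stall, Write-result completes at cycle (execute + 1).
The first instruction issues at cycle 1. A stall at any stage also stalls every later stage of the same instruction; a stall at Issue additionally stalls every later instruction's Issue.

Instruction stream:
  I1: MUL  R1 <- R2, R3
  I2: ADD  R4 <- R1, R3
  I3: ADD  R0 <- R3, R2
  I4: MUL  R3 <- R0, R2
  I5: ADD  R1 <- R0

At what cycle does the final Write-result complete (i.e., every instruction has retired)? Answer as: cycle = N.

cycle = 22

I1 -> (1, 2, 6, 7)
I2 -> (2, 8, 10, 11)  // RAW R1: wait I1 write@7
I3 -> (12, 13, 15, 16)  // struct: ADD busy until I2 writes@11
I4 -> (13, 17, 21, 22)  // RAW R0: wait I3 write@16
I5 -> (17, 18, 20, 21)  // struct: ADD busy until I3 writes@16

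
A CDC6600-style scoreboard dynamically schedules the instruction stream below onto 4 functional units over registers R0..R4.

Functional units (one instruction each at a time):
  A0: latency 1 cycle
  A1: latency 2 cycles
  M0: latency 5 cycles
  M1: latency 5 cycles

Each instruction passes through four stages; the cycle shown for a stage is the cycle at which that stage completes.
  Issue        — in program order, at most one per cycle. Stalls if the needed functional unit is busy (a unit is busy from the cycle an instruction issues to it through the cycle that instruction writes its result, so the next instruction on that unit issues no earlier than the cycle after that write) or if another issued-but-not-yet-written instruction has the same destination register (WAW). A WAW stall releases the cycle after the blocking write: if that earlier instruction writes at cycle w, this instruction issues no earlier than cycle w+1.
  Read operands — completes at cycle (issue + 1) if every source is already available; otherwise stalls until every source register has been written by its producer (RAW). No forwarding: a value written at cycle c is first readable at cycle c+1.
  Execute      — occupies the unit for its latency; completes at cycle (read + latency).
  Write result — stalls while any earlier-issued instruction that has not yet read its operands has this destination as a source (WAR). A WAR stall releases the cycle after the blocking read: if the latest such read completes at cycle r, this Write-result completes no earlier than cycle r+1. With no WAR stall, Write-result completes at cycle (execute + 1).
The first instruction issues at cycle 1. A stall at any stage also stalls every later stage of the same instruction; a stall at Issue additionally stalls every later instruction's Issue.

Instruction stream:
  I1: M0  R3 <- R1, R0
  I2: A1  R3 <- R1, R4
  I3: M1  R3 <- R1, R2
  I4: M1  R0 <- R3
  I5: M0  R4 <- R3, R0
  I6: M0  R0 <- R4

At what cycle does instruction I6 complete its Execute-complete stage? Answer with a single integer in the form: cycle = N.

1) issue 1, read 2, done 7, write 8
2) issue 9, read 10, done 12, write 13  <WAW R3: wait I1 write@8>
3) issue 14, read 15, done 20, write 21  <WAW R3: wait I2 write@13>
4) issue 22, read 23, done 28, write 29  <struct: M1 busy until I3 writes@21>
5) issue 23, read 30, done 35, write 36  <RAW R0: wait I4 write@29>
6) issue 37, read 38, done 43, write 44  <struct: M0 busy until I5 writes@36>

cycle = 43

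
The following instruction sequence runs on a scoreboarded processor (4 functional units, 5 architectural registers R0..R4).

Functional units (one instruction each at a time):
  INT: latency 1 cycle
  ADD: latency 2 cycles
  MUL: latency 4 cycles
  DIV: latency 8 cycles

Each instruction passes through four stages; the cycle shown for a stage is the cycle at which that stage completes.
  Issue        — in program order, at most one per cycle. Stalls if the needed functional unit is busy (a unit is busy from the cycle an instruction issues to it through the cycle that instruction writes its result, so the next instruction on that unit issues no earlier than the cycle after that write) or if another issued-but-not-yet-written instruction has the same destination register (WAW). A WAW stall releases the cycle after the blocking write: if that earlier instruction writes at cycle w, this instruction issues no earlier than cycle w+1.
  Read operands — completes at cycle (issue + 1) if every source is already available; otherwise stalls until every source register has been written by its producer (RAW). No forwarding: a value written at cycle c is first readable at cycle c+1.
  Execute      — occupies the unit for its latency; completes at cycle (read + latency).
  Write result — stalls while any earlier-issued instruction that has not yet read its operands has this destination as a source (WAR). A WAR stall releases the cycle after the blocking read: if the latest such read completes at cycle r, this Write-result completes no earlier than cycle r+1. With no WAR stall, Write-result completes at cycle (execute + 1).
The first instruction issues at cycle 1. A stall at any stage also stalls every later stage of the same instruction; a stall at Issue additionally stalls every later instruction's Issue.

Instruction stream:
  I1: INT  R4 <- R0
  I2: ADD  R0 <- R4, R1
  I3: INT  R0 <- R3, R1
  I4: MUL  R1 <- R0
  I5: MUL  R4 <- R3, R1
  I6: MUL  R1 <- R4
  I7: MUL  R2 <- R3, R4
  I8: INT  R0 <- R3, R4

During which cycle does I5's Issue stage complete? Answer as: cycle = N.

cycle = 19

[1] I1 dispatched to INT
[2] I1 operands ready | I2 dispatched to ADD
[3] I1 complete
[4] R4←I1
[5] I2 operands ready
[7] I2 complete
[8] R0←I2
[9] I3 dispatched to INT
[10] I3 operands ready | I4 dispatched to MUL
[11] I3 complete
[12] R0←I3
[13] I4 operands ready
[17] I4 complete
[18] R1←I4
[19] I5 dispatched to MUL
[20] I5 operands ready
[24] I5 complete
[25] R4←I5
[26] I6 dispatched to MUL
[27] I6 operands ready
[31] I6 complete
[32] R1←I6
[33] I7 dispatched to MUL
[34] I7 operands ready | I8 dispatched to INT
[35] I8 operands ready
[36] I8 complete
[37] R0←I8
[38] I7 complete
[39] R2←I7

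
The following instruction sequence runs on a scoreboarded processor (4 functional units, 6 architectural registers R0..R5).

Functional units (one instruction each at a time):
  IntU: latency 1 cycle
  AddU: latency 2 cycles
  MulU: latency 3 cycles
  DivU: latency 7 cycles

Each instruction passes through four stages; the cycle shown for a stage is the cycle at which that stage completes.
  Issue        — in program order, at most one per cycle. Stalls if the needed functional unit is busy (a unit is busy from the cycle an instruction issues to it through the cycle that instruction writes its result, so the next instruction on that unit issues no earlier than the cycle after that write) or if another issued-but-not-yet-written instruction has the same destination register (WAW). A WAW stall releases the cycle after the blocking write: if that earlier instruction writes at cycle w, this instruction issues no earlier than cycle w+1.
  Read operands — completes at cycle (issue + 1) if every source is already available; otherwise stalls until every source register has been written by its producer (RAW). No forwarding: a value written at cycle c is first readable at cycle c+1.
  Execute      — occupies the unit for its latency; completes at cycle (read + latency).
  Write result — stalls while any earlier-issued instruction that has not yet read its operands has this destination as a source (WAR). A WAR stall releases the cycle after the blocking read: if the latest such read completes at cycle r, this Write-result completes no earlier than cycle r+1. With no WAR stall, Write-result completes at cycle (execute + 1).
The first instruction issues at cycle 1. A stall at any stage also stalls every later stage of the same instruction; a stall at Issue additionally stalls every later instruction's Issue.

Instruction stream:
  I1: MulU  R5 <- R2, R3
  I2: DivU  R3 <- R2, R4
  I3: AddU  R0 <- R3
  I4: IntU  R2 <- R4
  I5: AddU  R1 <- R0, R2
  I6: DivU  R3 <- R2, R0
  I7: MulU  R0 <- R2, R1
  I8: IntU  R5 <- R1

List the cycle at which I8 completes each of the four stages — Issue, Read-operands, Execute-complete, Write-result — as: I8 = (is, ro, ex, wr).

I1 -> (1, 2, 5, 6)
I2 -> (2, 3, 10, 11)
I3 -> (3, 12, 14, 15)  // RAW R3: wait I2 write@11
I4 -> (4, 5, 6, 7)
I5 -> (16, 17, 19, 20)  // struct: AddU busy until I3 writes@15
I6 -> (17, 18, 25, 26)
I7 -> (18, 21, 24, 25)  // RAW R1: wait I5 write@20
I8 -> (19, 21, 22, 23)  // RAW R1: wait I5 write@20

I8 = (19, 21, 22, 23)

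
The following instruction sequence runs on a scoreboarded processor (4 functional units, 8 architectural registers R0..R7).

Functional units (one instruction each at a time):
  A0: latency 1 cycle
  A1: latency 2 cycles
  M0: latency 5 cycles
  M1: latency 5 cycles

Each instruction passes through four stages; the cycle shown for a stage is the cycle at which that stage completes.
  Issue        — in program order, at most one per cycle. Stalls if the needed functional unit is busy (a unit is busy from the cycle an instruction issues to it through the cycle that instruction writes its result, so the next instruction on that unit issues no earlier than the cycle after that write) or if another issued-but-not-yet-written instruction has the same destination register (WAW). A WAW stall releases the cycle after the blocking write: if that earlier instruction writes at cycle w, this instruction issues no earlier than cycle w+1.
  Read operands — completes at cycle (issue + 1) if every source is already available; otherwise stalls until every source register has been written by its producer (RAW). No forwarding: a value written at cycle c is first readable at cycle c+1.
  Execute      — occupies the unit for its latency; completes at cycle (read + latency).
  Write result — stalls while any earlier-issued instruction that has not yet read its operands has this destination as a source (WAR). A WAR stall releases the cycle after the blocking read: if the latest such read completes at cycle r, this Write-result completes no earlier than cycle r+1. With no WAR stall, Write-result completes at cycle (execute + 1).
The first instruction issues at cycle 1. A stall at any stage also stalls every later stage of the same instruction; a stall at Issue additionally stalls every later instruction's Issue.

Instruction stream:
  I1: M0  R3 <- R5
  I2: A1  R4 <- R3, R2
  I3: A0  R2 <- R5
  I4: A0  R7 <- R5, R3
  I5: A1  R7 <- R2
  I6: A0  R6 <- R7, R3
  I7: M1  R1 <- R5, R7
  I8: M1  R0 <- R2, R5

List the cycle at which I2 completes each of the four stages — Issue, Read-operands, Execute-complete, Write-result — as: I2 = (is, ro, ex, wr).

I2 = (2, 9, 11, 12)

[1] I1 dispatched to M0
[2] I1 operands ready; I2 dispatched to A1
[3] I3 dispatched to A0
[4] I3 operands ready
[5] I3 complete
[7] I1 complete
[8] R3←I1
[9] I2 operands ready
[10] R2←I3
[11] I2 complete; I4 dispatched to A0
[12] R4←I2; I4 operands ready
[13] I4 complete
[14] R7←I4
[15] I5 dispatched to A1
[16] I5 operands ready; I6 dispatched to A0
[17] I7 dispatched to M1
[18] I5 complete
[19] R7←I5
[20] I6 operands ready; I7 operands ready
[21] I6 complete
[22] R6←I6
[25] I7 complete
[26] R1←I7
[27] I8 dispatched to M1
[28] I8 operands ready
[33] I8 complete
[34] R0←I8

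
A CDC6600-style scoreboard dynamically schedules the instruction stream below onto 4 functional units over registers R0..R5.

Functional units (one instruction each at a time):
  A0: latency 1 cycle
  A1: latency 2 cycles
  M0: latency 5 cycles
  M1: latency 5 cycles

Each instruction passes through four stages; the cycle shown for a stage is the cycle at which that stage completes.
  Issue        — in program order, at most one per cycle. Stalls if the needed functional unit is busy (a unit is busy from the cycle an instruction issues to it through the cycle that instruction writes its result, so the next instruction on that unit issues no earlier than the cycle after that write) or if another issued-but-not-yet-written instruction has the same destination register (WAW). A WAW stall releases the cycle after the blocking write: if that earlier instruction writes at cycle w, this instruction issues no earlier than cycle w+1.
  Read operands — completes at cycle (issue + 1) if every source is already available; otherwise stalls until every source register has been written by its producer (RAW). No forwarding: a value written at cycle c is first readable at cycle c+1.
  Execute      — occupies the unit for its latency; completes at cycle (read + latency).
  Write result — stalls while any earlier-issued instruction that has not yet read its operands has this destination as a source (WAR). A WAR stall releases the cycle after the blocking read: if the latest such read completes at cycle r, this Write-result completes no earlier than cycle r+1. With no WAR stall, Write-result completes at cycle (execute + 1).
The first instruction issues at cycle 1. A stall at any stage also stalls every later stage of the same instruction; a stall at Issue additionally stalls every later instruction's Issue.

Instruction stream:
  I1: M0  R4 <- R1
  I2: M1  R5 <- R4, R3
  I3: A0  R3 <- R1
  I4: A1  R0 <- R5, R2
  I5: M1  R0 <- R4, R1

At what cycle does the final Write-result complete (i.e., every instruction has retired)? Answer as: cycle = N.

t=1  issue I1 (M0)
t=2  I1 read-ops · issue I2 (M1)
t=3  issue I3 (A0)
t=4  I3 read-ops · issue I4 (A1)
t=5  I3 finished on A0
t=7  I1 finished on M0
t=8  I1→R4
t=9  I2 read-ops
t=10  I3→R3
t=14  I2 finished on M1
t=15  I2→R5
t=16  I4 read-ops
t=18  I4 finished on A1
t=19  I4→R0
t=20  issue I5 (M1)
t=21  I5 read-ops
t=26  I5 finished on M1
t=27  I5→R0

cycle = 27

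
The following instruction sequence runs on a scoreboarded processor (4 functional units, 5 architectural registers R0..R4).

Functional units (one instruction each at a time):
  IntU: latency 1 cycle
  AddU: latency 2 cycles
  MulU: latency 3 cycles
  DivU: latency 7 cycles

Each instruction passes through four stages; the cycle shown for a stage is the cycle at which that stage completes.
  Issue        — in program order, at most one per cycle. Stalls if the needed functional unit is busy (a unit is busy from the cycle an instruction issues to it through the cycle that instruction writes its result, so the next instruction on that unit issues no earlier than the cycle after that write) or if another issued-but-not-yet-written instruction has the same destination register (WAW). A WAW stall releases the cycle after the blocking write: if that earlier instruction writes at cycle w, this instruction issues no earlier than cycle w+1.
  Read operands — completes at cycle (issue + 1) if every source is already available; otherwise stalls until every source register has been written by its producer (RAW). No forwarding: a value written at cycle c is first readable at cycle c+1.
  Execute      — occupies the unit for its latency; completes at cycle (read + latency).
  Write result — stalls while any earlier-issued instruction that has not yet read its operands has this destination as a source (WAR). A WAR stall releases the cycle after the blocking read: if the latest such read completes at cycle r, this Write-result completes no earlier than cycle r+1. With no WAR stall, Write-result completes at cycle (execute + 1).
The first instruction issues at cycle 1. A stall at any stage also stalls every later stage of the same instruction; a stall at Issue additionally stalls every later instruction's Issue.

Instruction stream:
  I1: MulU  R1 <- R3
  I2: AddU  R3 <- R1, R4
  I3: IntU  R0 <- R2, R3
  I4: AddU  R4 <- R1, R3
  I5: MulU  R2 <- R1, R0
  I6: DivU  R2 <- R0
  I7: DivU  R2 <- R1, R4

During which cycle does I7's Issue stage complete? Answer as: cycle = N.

cycle 1: I1 dispatched to MulU
cycle 2: I1 operands ready · I2 dispatched to AddU
cycle 3: I3 dispatched to IntU
cycle 5: I1 complete
cycle 6: R1←I1
cycle 7: I2 operands ready
cycle 9: I2 complete
cycle 10: R3←I2
cycle 11: I3 operands ready · I4 dispatched to AddU
cycle 12: I3 complete · I4 operands ready · I5 dispatched to MulU
cycle 13: R0←I3
cycle 14: I4 complete · I5 operands ready
cycle 15: R4←I4
cycle 17: I5 complete
cycle 18: R2←I5
cycle 19: I6 dispatched to DivU
cycle 20: I6 operands ready
cycle 27: I6 complete
cycle 28: R2←I6
cycle 29: I7 dispatched to DivU
cycle 30: I7 operands ready
cycle 37: I7 complete
cycle 38: R2←I7

cycle = 29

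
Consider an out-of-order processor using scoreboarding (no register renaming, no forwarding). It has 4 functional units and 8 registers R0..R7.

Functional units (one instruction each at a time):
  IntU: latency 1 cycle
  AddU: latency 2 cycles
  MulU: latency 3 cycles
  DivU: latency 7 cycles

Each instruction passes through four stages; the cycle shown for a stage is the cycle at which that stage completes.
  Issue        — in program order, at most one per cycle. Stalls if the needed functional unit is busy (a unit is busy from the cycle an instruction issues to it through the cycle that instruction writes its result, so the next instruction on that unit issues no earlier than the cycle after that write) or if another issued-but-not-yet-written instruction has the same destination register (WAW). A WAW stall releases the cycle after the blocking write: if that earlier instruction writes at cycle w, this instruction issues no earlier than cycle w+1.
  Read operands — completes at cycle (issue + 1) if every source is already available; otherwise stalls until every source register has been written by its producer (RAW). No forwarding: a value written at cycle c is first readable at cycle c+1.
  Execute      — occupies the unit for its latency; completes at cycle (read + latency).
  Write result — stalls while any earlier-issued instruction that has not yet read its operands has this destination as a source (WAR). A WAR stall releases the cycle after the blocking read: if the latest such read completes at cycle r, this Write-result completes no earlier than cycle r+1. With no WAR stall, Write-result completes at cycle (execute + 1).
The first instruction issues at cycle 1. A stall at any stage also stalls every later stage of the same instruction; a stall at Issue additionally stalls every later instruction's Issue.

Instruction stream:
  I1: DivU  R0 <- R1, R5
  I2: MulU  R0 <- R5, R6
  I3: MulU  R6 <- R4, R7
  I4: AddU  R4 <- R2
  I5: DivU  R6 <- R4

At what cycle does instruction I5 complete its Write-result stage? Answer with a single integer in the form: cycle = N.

cycle = 32

[1] I1 dispatched to DivU
[2] I1 operands ready
[9] I1 complete
[10] R0←I1
[11] I2 dispatched to MulU
[12] I2 operands ready
[15] I2 complete
[16] R0←I2
[17] I3 dispatched to MulU
[18] I3 operands ready · I4 dispatched to AddU
[19] I4 operands ready
[21] I3 complete · I4 complete
[22] R6←I3 · R4←I4
[23] I5 dispatched to DivU
[24] I5 operands ready
[31] I5 complete
[32] R6←I5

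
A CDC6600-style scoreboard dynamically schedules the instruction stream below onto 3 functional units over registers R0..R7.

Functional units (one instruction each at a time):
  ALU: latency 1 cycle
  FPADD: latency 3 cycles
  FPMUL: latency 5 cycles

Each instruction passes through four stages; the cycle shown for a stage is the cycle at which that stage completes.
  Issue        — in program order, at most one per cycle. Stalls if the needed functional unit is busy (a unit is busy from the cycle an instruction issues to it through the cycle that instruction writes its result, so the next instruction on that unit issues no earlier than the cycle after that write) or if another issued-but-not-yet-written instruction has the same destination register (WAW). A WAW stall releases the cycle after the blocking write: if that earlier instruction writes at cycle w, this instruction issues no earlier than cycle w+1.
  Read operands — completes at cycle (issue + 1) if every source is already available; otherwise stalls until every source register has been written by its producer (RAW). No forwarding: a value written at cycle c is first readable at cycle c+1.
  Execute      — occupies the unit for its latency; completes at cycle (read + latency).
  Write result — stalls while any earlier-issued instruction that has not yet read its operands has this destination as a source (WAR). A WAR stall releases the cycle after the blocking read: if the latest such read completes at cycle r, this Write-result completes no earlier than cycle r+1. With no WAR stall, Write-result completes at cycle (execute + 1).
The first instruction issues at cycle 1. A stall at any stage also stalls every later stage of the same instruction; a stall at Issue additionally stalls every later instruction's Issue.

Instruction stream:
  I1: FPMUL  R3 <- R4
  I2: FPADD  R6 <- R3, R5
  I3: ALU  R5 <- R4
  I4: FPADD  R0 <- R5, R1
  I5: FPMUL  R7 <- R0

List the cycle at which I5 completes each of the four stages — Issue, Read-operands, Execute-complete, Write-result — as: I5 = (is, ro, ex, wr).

I5 = (15, 20, 25, 26)

t=1  I1 issues→FPMUL
t=2  I1 reads; I2 issues→FPADD
t=3  I3 issues→ALU
t=4  I3 reads
t=5  I3 exec-done
t=7  I1 exec-done
t=8  I1 writes R3
t=9  I2 reads
t=10  I3 writes R5
t=12  I2 exec-done
t=13  I2 writes R6
t=14  I4 issues→FPADD
t=15  I4 reads; I5 issues→FPMUL
t=18  I4 exec-done
t=19  I4 writes R0
t=20  I5 reads
t=25  I5 exec-done
t=26  I5 writes R7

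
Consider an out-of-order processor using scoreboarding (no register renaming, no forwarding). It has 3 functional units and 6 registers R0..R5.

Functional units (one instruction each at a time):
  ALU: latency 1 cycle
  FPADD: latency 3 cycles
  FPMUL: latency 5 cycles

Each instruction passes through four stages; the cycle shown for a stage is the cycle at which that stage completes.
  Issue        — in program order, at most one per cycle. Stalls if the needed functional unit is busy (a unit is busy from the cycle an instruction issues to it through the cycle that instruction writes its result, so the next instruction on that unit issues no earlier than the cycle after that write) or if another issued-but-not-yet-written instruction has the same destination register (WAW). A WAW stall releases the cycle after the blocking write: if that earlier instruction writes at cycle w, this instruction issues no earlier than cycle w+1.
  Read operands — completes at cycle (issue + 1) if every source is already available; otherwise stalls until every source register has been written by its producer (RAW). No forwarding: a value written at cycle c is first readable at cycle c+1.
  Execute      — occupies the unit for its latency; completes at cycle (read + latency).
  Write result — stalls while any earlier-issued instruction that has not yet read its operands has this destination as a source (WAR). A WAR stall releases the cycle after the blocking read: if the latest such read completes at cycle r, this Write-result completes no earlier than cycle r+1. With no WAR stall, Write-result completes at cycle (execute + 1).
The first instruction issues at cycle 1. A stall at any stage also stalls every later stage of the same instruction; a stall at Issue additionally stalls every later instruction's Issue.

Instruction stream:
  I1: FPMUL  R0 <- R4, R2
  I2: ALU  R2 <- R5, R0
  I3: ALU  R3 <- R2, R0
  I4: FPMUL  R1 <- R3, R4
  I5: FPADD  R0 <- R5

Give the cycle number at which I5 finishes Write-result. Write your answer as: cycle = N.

cycle = 19

cycle 1: I1→FPMUL
cycle 2: I1 RO; I2→ALU
cycle 7: I1 EX
cycle 8: I1 WR R0
cycle 9: I2 RO
cycle 10: I2 EX
cycle 11: I2 WR R2
cycle 12: I3→ALU
cycle 13: I3 RO; I4→FPMUL
cycle 14: I3 EX; I5→FPADD
cycle 15: I3 WR R3; I5 RO
cycle 16: I4 RO
cycle 18: I5 EX
cycle 19: I5 WR R0
cycle 21: I4 EX
cycle 22: I4 WR R1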